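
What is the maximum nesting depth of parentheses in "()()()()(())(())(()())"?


Input: "()()()()(())(())(()())"
Tracking depth:
  Position 0 '(': depth becomes 1
  Position 1 ')': depth becomes 0
  Position 2 '(': depth becomes 1
  Position 3 ')': depth becomes 0
  Position 4 '(': depth becomes 1
  Position 5 ')': depth becomes 0
  Position 6 '(': depth becomes 1
  Position 7 ')': depth becomes 0
  Position 8 '(': depth becomes 1
  Position 9 '(': depth becomes 2
  Position 10 ')': depth becomes 1
  Position 11 ')': depth becomes 0
  Position 12 '(': depth becomes 1
  Position 13 '(': depth becomes 2
  Position 14 ')': depth becomes 1
  Position 15 ')': depth becomes 0
  Position 16 '(': depth becomes 1
  Position 17 '(': depth becomes 2
  Position 18 ')': depth becomes 1
  Position 19 '(': depth becomes 2
  Position 20 ')': depth becomes 1
  Position 21 ')': depth becomes 0
Maximum depth reached: 2

2


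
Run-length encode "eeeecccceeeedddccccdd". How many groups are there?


Input: eeeecccceeeedddccccdd
Scanning for consecutive runs:
  Group 1: 'e' x 4 (positions 0-3)
  Group 2: 'c' x 4 (positions 4-7)
  Group 3: 'e' x 4 (positions 8-11)
  Group 4: 'd' x 3 (positions 12-14)
  Group 5: 'c' x 4 (positions 15-18)
  Group 6: 'd' x 2 (positions 19-20)
Total groups: 6

6


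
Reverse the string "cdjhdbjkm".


Input: cdjhdbjkm
Reading characters right to left:
  Position 8: 'm'
  Position 7: 'k'
  Position 6: 'j'
  Position 5: 'b'
  Position 4: 'd'
  Position 3: 'h'
  Position 2: 'j'
  Position 1: 'd'
  Position 0: 'c'
Reversed: mkjbdhjdc

mkjbdhjdc


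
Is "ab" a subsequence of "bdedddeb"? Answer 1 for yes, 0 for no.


Check if "ab" is a subsequence of "bdedddeb"
Greedy scan:
  Position 0 ('b'): no match needed
  Position 1 ('d'): no match needed
  Position 2 ('e'): no match needed
  Position 3 ('d'): no match needed
  Position 4 ('d'): no match needed
  Position 5 ('d'): no match needed
  Position 6 ('e'): no match needed
  Position 7 ('b'): no match needed
Only matched 0/2 characters => not a subsequence

0


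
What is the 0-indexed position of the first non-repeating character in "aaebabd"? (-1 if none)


Input: aaebabd
Character frequencies:
  'a': 3
  'b': 2
  'd': 1
  'e': 1
Scanning left to right for freq == 1:
  Position 0 ('a'): freq=3, skip
  Position 1 ('a'): freq=3, skip
  Position 2 ('e'): unique! => answer = 2

2


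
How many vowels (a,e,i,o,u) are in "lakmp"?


Input: lakmp
Checking each character:
  'l' at position 0: consonant
  'a' at position 1: vowel (running total: 1)
  'k' at position 2: consonant
  'm' at position 3: consonant
  'p' at position 4: consonant
Total vowels: 1

1


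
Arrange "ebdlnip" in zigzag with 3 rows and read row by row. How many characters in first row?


Zigzag "ebdlnip" into 3 rows:
Placing characters:
  'e' => row 0
  'b' => row 1
  'd' => row 2
  'l' => row 1
  'n' => row 0
  'i' => row 1
  'p' => row 2
Rows:
  Row 0: "en"
  Row 1: "bli"
  Row 2: "dp"
First row length: 2

2


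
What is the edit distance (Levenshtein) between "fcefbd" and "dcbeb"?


Computing edit distance: "fcefbd" -> "dcbeb"
DP table:
           d    c    b    e    b
      0    1    2    3    4    5
  f   1    1    2    3    4    5
  c   2    2    1    2    3    4
  e   3    3    2    2    2    3
  f   4    4    3    3    3    3
  b   5    5    4    3    4    3
  d   6    5    5    4    4    4
Edit distance = dp[6][5] = 4

4


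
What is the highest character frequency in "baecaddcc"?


Input: baecaddcc
Character counts:
  'a': 2
  'b': 1
  'c': 3
  'd': 2
  'e': 1
Maximum frequency: 3

3


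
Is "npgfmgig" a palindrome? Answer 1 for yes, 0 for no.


Input: npgfmgig
Reversed: gigmfgpn
  Compare pos 0 ('n') with pos 7 ('g'): MISMATCH
  Compare pos 1 ('p') with pos 6 ('i'): MISMATCH
  Compare pos 2 ('g') with pos 5 ('g'): match
  Compare pos 3 ('f') with pos 4 ('m'): MISMATCH
Result: not a palindrome

0


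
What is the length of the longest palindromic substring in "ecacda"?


Input: "ecacda"
Checking substrings for palindromes:
  [1:4] "cac" (len 3) => palindrome
Longest palindromic substring: "cac" with length 3

3


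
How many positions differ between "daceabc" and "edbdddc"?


Comparing "daceabc" and "edbdddc" position by position:
  Position 0: 'd' vs 'e' => DIFFER
  Position 1: 'a' vs 'd' => DIFFER
  Position 2: 'c' vs 'b' => DIFFER
  Position 3: 'e' vs 'd' => DIFFER
  Position 4: 'a' vs 'd' => DIFFER
  Position 5: 'b' vs 'd' => DIFFER
  Position 6: 'c' vs 'c' => same
Positions that differ: 6

6


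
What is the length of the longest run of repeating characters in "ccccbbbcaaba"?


Input: "ccccbbbcaaba"
Scanning for longest run:
  Position 1 ('c'): continues run of 'c', length=2
  Position 2 ('c'): continues run of 'c', length=3
  Position 3 ('c'): continues run of 'c', length=4
  Position 4 ('b'): new char, reset run to 1
  Position 5 ('b'): continues run of 'b', length=2
  Position 6 ('b'): continues run of 'b', length=3
  Position 7 ('c'): new char, reset run to 1
  Position 8 ('a'): new char, reset run to 1
  Position 9 ('a'): continues run of 'a', length=2
  Position 10 ('b'): new char, reset run to 1
  Position 11 ('a'): new char, reset run to 1
Longest run: 'c' with length 4

4


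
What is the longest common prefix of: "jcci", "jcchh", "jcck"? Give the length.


Words: jcci, jcchh, jcck
  Position 0: all 'j' => match
  Position 1: all 'c' => match
  Position 2: all 'c' => match
  Position 3: ('i', 'h', 'k') => mismatch, stop
LCP = "jcc" (length 3)

3


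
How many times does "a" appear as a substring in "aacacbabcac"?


Searching for "a" in "aacacbabcac"
Scanning each position:
  Position 0: "a" => MATCH
  Position 1: "a" => MATCH
  Position 2: "c" => no
  Position 3: "a" => MATCH
  Position 4: "c" => no
  Position 5: "b" => no
  Position 6: "a" => MATCH
  Position 7: "b" => no
  Position 8: "c" => no
  Position 9: "a" => MATCH
  Position 10: "c" => no
Total occurrences: 5

5


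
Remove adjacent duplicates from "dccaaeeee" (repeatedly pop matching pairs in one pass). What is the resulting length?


Input: dccaaeeee
Stack-based adjacent duplicate removal:
  Read 'd': push. Stack: d
  Read 'c': push. Stack: dc
  Read 'c': matches stack top 'c' => pop. Stack: d
  Read 'a': push. Stack: da
  Read 'a': matches stack top 'a' => pop. Stack: d
  Read 'e': push. Stack: de
  Read 'e': matches stack top 'e' => pop. Stack: d
  Read 'e': push. Stack: de
  Read 'e': matches stack top 'e' => pop. Stack: d
Final stack: "d" (length 1)

1


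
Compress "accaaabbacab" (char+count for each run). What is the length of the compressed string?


Input: accaaabbacab
Runs:
  'a' x 1 => "a1"
  'c' x 2 => "c2"
  'a' x 3 => "a3"
  'b' x 2 => "b2"
  'a' x 1 => "a1"
  'c' x 1 => "c1"
  'a' x 1 => "a1"
  'b' x 1 => "b1"
Compressed: "a1c2a3b2a1c1a1b1"
Compressed length: 16

16


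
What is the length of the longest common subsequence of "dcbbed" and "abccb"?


LCS of "dcbbed" and "abccb"
DP table:
           a    b    c    c    b
      0    0    0    0    0    0
  d   0    0    0    0    0    0
  c   0    0    0    1    1    1
  b   0    0    1    1    1    2
  b   0    0    1    1    1    2
  e   0    0    1    1    1    2
  d   0    0    1    1    1    2
LCS length = dp[6][5] = 2

2


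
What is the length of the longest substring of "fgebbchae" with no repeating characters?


Input: "fgebbchae"
Sliding window (track last position of each char):
  Position 0 ('f'): window [0,0] length 1 -- new best
  Position 1 ('g'): window [0,1] length 2 -- new best
  Position 2 ('e'): window [0,2] length 3 -- new best
  Position 3 ('b'): window [0,3] length 4 -- new best
  Position 4 ('b'): repeat (last at 3), move window start to 4
  Position 4 ('b'): window [4,4] length 1
  Position 5 ('c'): window [4,5] length 2
  Position 6 ('h'): window [4,6] length 3
  Position 7 ('a'): window [4,7] length 4
  Position 8 ('e'): window [4,8] length 5 -- new best
Longest substring with no repeats: "bchae" with length 5

5


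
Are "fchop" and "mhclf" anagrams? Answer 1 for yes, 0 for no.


Strings: "fchop", "mhclf"
Sorted first:  cfhop
Sorted second: cfhlm
Differ at position 3: 'o' vs 'l' => not anagrams

0


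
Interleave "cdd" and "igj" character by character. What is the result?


Interleaving "cdd" and "igj":
  Position 0: 'c' from first, 'i' from second => "ci"
  Position 1: 'd' from first, 'g' from second => "dg"
  Position 2: 'd' from first, 'j' from second => "dj"
Result: cidgdj

cidgdj


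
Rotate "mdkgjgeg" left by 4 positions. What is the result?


Input: "mdkgjgeg", rotate left by 4
First 4 characters: "mdkg"
Remaining characters: "jgeg"
Concatenate remaining + first: "jgeg" + "mdkg" = "jgegmdkg"

jgegmdkg


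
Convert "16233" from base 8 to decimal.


Input: "16233" in base 8
Positional expansion:
  Digit '1' (value 1) x 8^4 = 4096
  Digit '6' (value 6) x 8^3 = 3072
  Digit '2' (value 2) x 8^2 = 128
  Digit '3' (value 3) x 8^1 = 24
  Digit '3' (value 3) x 8^0 = 3
Sum = 7323

7323


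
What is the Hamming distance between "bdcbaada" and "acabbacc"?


Comparing "bdcbaada" and "acabbacc" position by position:
  Position 0: 'b' vs 'a' => differ
  Position 1: 'd' vs 'c' => differ
  Position 2: 'c' vs 'a' => differ
  Position 3: 'b' vs 'b' => same
  Position 4: 'a' vs 'b' => differ
  Position 5: 'a' vs 'a' => same
  Position 6: 'd' vs 'c' => differ
  Position 7: 'a' vs 'c' => differ
Total differences (Hamming distance): 6

6


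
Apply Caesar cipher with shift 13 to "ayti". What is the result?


Caesar cipher: shift "ayti" by 13
  'a' (pos 0) + 13 = pos 13 = 'n'
  'y' (pos 24) + 13 = pos 11 = 'l'
  't' (pos 19) + 13 = pos 6 = 'g'
  'i' (pos 8) + 13 = pos 21 = 'v'
Result: nlgv

nlgv


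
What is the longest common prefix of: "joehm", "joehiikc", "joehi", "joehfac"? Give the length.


Words: joehm, joehiikc, joehi, joehfac
  Position 0: all 'j' => match
  Position 1: all 'o' => match
  Position 2: all 'e' => match
  Position 3: all 'h' => match
  Position 4: ('m', 'i', 'i', 'f') => mismatch, stop
LCP = "joeh" (length 4)

4


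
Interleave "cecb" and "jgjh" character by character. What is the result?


Interleaving "cecb" and "jgjh":
  Position 0: 'c' from first, 'j' from second => "cj"
  Position 1: 'e' from first, 'g' from second => "eg"
  Position 2: 'c' from first, 'j' from second => "cj"
  Position 3: 'b' from first, 'h' from second => "bh"
Result: cjegcjbh

cjegcjbh


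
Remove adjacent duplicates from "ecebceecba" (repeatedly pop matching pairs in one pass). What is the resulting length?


Input: ecebceecba
Stack-based adjacent duplicate removal:
  Read 'e': push. Stack: e
  Read 'c': push. Stack: ec
  Read 'e': push. Stack: ece
  Read 'b': push. Stack: eceb
  Read 'c': push. Stack: ecebc
  Read 'e': push. Stack: ecebce
  Read 'e': matches stack top 'e' => pop. Stack: ecebc
  Read 'c': matches stack top 'c' => pop. Stack: eceb
  Read 'b': matches stack top 'b' => pop. Stack: ece
  Read 'a': push. Stack: ecea
Final stack: "ecea" (length 4)

4


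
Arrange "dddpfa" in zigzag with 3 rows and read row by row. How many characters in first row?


Zigzag "dddpfa" into 3 rows:
Placing characters:
  'd' => row 0
  'd' => row 1
  'd' => row 2
  'p' => row 1
  'f' => row 0
  'a' => row 1
Rows:
  Row 0: "df"
  Row 1: "dpa"
  Row 2: "d"
First row length: 2

2


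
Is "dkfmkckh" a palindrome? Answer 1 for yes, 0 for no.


Input: dkfmkckh
Reversed: hkckmfkd
  Compare pos 0 ('d') with pos 7 ('h'): MISMATCH
  Compare pos 1 ('k') with pos 6 ('k'): match
  Compare pos 2 ('f') with pos 5 ('c'): MISMATCH
  Compare pos 3 ('m') with pos 4 ('k'): MISMATCH
Result: not a palindrome

0


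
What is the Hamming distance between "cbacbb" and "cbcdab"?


Comparing "cbacbb" and "cbcdab" position by position:
  Position 0: 'c' vs 'c' => same
  Position 1: 'b' vs 'b' => same
  Position 2: 'a' vs 'c' => differ
  Position 3: 'c' vs 'd' => differ
  Position 4: 'b' vs 'a' => differ
  Position 5: 'b' vs 'b' => same
Total differences (Hamming distance): 3

3


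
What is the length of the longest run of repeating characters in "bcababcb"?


Input: "bcababcb"
Scanning for longest run:
  Position 1 ('c'): new char, reset run to 1
  Position 2 ('a'): new char, reset run to 1
  Position 3 ('b'): new char, reset run to 1
  Position 4 ('a'): new char, reset run to 1
  Position 5 ('b'): new char, reset run to 1
  Position 6 ('c'): new char, reset run to 1
  Position 7 ('b'): new char, reset run to 1
Longest run: 'b' with length 1

1


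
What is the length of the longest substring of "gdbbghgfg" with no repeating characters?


Input: "gdbbghgfg"
Sliding window (track last position of each char):
  Position 0 ('g'): window [0,0] length 1 -- new best
  Position 1 ('d'): window [0,1] length 2 -- new best
  Position 2 ('b'): window [0,2] length 3 -- new best
  Position 3 ('b'): repeat (last at 2), move window start to 3
  Position 3 ('b'): window [3,3] length 1
  Position 4 ('g'): window [3,4] length 2
  Position 5 ('h'): window [3,5] length 3
  Position 6 ('g'): repeat (last at 4), move window start to 5
  Position 6 ('g'): window [5,6] length 2
  Position 7 ('f'): window [5,7] length 3
  Position 8 ('g'): repeat (last at 6), move window start to 7
  Position 8 ('g'): window [7,8] length 2
Longest substring with no repeats: "gdb" with length 3

3


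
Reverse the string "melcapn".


Input: melcapn
Reading characters right to left:
  Position 6: 'n'
  Position 5: 'p'
  Position 4: 'a'
  Position 3: 'c'
  Position 2: 'l'
  Position 1: 'e'
  Position 0: 'm'
Reversed: npaclem

npaclem


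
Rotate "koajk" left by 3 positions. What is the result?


Input: "koajk", rotate left by 3
First 3 characters: "koa"
Remaining characters: "jk"
Concatenate remaining + first: "jk" + "koa" = "jkkoa"

jkkoa


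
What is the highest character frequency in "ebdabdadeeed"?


Input: ebdabdadeeed
Character counts:
  'a': 2
  'b': 2
  'd': 4
  'e': 4
Maximum frequency: 4

4


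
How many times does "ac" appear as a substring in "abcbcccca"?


Searching for "ac" in "abcbcccca"
Scanning each position:
  Position 0: "ab" => no
  Position 1: "bc" => no
  Position 2: "cb" => no
  Position 3: "bc" => no
  Position 4: "cc" => no
  Position 5: "cc" => no
  Position 6: "cc" => no
  Position 7: "ca" => no
Total occurrences: 0

0


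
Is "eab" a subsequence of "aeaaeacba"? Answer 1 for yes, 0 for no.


Check if "eab" is a subsequence of "aeaaeacba"
Greedy scan:
  Position 0 ('a'): no match needed
  Position 1 ('e'): matches sub[0] = 'e'
  Position 2 ('a'): matches sub[1] = 'a'
  Position 3 ('a'): no match needed
  Position 4 ('e'): no match needed
  Position 5 ('a'): no match needed
  Position 6 ('c'): no match needed
  Position 7 ('b'): matches sub[2] = 'b'
  Position 8 ('a'): no match needed
All 3 characters matched => is a subsequence

1


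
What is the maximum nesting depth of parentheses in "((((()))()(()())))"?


Input: "((((()))()(()())))"
Tracking depth:
  Position 0 '(': depth becomes 1
  Position 1 '(': depth becomes 2
  Position 2 '(': depth becomes 3
  Position 3 '(': depth becomes 4
  Position 4 '(': depth becomes 5
  Position 5 ')': depth becomes 4
  Position 6 ')': depth becomes 3
  Position 7 ')': depth becomes 2
  Position 8 '(': depth becomes 3
  Position 9 ')': depth becomes 2
  Position 10 '(': depth becomes 3
  Position 11 '(': depth becomes 4
  Position 12 ')': depth becomes 3
  Position 13 '(': depth becomes 4
  Position 14 ')': depth becomes 3
  Position 15 ')': depth becomes 2
  Position 16 ')': depth becomes 1
  Position 17 ')': depth becomes 0
Maximum depth reached: 5

5


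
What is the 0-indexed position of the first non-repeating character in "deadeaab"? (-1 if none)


Input: deadeaab
Character frequencies:
  'a': 3
  'b': 1
  'd': 2
  'e': 2
Scanning left to right for freq == 1:
  Position 0 ('d'): freq=2, skip
  Position 1 ('e'): freq=2, skip
  Position 2 ('a'): freq=3, skip
  Position 3 ('d'): freq=2, skip
  Position 4 ('e'): freq=2, skip
  Position 5 ('a'): freq=3, skip
  Position 6 ('a'): freq=3, skip
  Position 7 ('b'): unique! => answer = 7

7


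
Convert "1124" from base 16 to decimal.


Input: "1124" in base 16
Positional expansion:
  Digit '1' (value 1) x 16^3 = 4096
  Digit '1' (value 1) x 16^2 = 256
  Digit '2' (value 2) x 16^1 = 32
  Digit '4' (value 4) x 16^0 = 4
Sum = 4388

4388


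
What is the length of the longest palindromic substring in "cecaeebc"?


Input: "cecaeebc"
Checking substrings for palindromes:
  [0:3] "cec" (len 3) => palindrome
  [4:6] "ee" (len 2) => palindrome
Longest palindromic substring: "cec" with length 3

3


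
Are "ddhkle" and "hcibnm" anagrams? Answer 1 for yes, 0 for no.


Strings: "ddhkle", "hcibnm"
Sorted first:  ddehkl
Sorted second: bchimn
Differ at position 0: 'd' vs 'b' => not anagrams

0


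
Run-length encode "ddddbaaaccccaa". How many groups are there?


Input: ddddbaaaccccaa
Scanning for consecutive runs:
  Group 1: 'd' x 4 (positions 0-3)
  Group 2: 'b' x 1 (positions 4-4)
  Group 3: 'a' x 3 (positions 5-7)
  Group 4: 'c' x 4 (positions 8-11)
  Group 5: 'a' x 2 (positions 12-13)
Total groups: 5

5


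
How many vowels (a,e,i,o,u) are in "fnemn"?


Input: fnemn
Checking each character:
  'f' at position 0: consonant
  'n' at position 1: consonant
  'e' at position 2: vowel (running total: 1)
  'm' at position 3: consonant
  'n' at position 4: consonant
Total vowels: 1

1


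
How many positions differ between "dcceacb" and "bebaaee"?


Comparing "dcceacb" and "bebaaee" position by position:
  Position 0: 'd' vs 'b' => DIFFER
  Position 1: 'c' vs 'e' => DIFFER
  Position 2: 'c' vs 'b' => DIFFER
  Position 3: 'e' vs 'a' => DIFFER
  Position 4: 'a' vs 'a' => same
  Position 5: 'c' vs 'e' => DIFFER
  Position 6: 'b' vs 'e' => DIFFER
Positions that differ: 6

6


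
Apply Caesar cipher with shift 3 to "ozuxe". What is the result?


Caesar cipher: shift "ozuxe" by 3
  'o' (pos 14) + 3 = pos 17 = 'r'
  'z' (pos 25) + 3 = pos 2 = 'c'
  'u' (pos 20) + 3 = pos 23 = 'x'
  'x' (pos 23) + 3 = pos 0 = 'a'
  'e' (pos 4) + 3 = pos 7 = 'h'
Result: rcxah

rcxah


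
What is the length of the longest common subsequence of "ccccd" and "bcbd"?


LCS of "ccccd" and "bcbd"
DP table:
           b    c    b    d
      0    0    0    0    0
  c   0    0    1    1    1
  c   0    0    1    1    1
  c   0    0    1    1    1
  c   0    0    1    1    1
  d   0    0    1    1    2
LCS length = dp[5][4] = 2

2


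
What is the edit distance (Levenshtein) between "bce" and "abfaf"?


Computing edit distance: "bce" -> "abfaf"
DP table:
           a    b    f    a    f
      0    1    2    3    4    5
  b   1    1    1    2    3    4
  c   2    2    2    2    3    4
  e   3    3    3    3    3    4
Edit distance = dp[3][5] = 4

4


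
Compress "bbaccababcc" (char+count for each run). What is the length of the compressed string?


Input: bbaccababcc
Runs:
  'b' x 2 => "b2"
  'a' x 1 => "a1"
  'c' x 2 => "c2"
  'a' x 1 => "a1"
  'b' x 1 => "b1"
  'a' x 1 => "a1"
  'b' x 1 => "b1"
  'c' x 2 => "c2"
Compressed: "b2a1c2a1b1a1b1c2"
Compressed length: 16

16


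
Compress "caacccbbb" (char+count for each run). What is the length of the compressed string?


Input: caacccbbb
Runs:
  'c' x 1 => "c1"
  'a' x 2 => "a2"
  'c' x 3 => "c3"
  'b' x 3 => "b3"
Compressed: "c1a2c3b3"
Compressed length: 8

8


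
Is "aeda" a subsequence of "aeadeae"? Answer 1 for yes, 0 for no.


Check if "aeda" is a subsequence of "aeadeae"
Greedy scan:
  Position 0 ('a'): matches sub[0] = 'a'
  Position 1 ('e'): matches sub[1] = 'e'
  Position 2 ('a'): no match needed
  Position 3 ('d'): matches sub[2] = 'd'
  Position 4 ('e'): no match needed
  Position 5 ('a'): matches sub[3] = 'a'
  Position 6 ('e'): no match needed
All 4 characters matched => is a subsequence

1


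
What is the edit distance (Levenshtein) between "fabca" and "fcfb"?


Computing edit distance: "fabca" -> "fcfb"
DP table:
           f    c    f    b
      0    1    2    3    4
  f   1    0    1    2    3
  a   2    1    1    2    3
  b   3    2    2    2    2
  c   4    3    2    3    3
  a   5    4    3    3    4
Edit distance = dp[5][4] = 4

4


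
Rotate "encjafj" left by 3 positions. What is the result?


Input: "encjafj", rotate left by 3
First 3 characters: "enc"
Remaining characters: "jafj"
Concatenate remaining + first: "jafj" + "enc" = "jafjenc"

jafjenc


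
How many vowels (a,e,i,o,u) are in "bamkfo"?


Input: bamkfo
Checking each character:
  'b' at position 0: consonant
  'a' at position 1: vowel (running total: 1)
  'm' at position 2: consonant
  'k' at position 3: consonant
  'f' at position 4: consonant
  'o' at position 5: vowel (running total: 2)
Total vowels: 2

2


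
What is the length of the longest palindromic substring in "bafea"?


Input: "bafea"
Checking substrings for palindromes:
  No multi-char palindromic substrings found
Longest palindromic substring: "b" with length 1

1


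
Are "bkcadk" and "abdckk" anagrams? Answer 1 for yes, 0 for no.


Strings: "bkcadk", "abdckk"
Sorted first:  abcdkk
Sorted second: abcdkk
Sorted forms match => anagrams

1


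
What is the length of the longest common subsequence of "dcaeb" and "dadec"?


LCS of "dcaeb" and "dadec"
DP table:
           d    a    d    e    c
      0    0    0    0    0    0
  d   0    1    1    1    1    1
  c   0    1    1    1    1    2
  a   0    1    2    2    2    2
  e   0    1    2    2    3    3
  b   0    1    2    2    3    3
LCS length = dp[5][5] = 3

3


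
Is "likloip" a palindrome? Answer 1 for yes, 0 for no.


Input: likloip
Reversed: piolkil
  Compare pos 0 ('l') with pos 6 ('p'): MISMATCH
  Compare pos 1 ('i') with pos 5 ('i'): match
  Compare pos 2 ('k') with pos 4 ('o'): MISMATCH
Result: not a palindrome

0


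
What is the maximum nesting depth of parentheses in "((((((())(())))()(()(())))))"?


Input: "((((((())(())))()(()(())))))"
Tracking depth:
  Position 0 '(': depth becomes 1
  Position 1 '(': depth becomes 2
  Position 2 '(': depth becomes 3
  Position 3 '(': depth becomes 4
  Position 4 '(': depth becomes 5
  Position 5 '(': depth becomes 6
  Position 6 '(': depth becomes 7
  Position 7 ')': depth becomes 6
  Position 8 ')': depth becomes 5
  Position 9 '(': depth becomes 6
  Position 10 '(': depth becomes 7
  Position 11 ')': depth becomes 6
  Position 12 ')': depth becomes 5
  Position 13 ')': depth becomes 4
  Position 14 ')': depth becomes 3
  Position 15 '(': depth becomes 4
  Position 16 ')': depth becomes 3
  Position 17 '(': depth becomes 4
  Position 18 '(': depth becomes 5
  Position 19 ')': depth becomes 4
  Position 20 '(': depth becomes 5
  Position 21 '(': depth becomes 6
  Position 22 ')': depth becomes 5
  Position 23 ')': depth becomes 4
  Position 24 ')': depth becomes 3
  Position 25 ')': depth becomes 2
  Position 26 ')': depth becomes 1
  Position 27 ')': depth becomes 0
Maximum depth reached: 7

7


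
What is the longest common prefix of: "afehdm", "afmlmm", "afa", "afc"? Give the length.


Words: afehdm, afmlmm, afa, afc
  Position 0: all 'a' => match
  Position 1: all 'f' => match
  Position 2: ('e', 'm', 'a', 'c') => mismatch, stop
LCP = "af" (length 2)

2


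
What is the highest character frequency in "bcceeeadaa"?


Input: bcceeeadaa
Character counts:
  'a': 3
  'b': 1
  'c': 2
  'd': 1
  'e': 3
Maximum frequency: 3

3


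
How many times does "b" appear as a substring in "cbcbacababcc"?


Searching for "b" in "cbcbacababcc"
Scanning each position:
  Position 0: "c" => no
  Position 1: "b" => MATCH
  Position 2: "c" => no
  Position 3: "b" => MATCH
  Position 4: "a" => no
  Position 5: "c" => no
  Position 6: "a" => no
  Position 7: "b" => MATCH
  Position 8: "a" => no
  Position 9: "b" => MATCH
  Position 10: "c" => no
  Position 11: "c" => no
Total occurrences: 4

4


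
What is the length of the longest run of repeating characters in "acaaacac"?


Input: "acaaacac"
Scanning for longest run:
  Position 1 ('c'): new char, reset run to 1
  Position 2 ('a'): new char, reset run to 1
  Position 3 ('a'): continues run of 'a', length=2
  Position 4 ('a'): continues run of 'a', length=3
  Position 5 ('c'): new char, reset run to 1
  Position 6 ('a'): new char, reset run to 1
  Position 7 ('c'): new char, reset run to 1
Longest run: 'a' with length 3

3


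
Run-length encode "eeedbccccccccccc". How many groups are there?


Input: eeedbccccccccccc
Scanning for consecutive runs:
  Group 1: 'e' x 3 (positions 0-2)
  Group 2: 'd' x 1 (positions 3-3)
  Group 3: 'b' x 1 (positions 4-4)
  Group 4: 'c' x 11 (positions 5-15)
Total groups: 4

4


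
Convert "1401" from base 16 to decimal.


Input: "1401" in base 16
Positional expansion:
  Digit '1' (value 1) x 16^3 = 4096
  Digit '4' (value 4) x 16^2 = 1024
  Digit '0' (value 0) x 16^1 = 0
  Digit '1' (value 1) x 16^0 = 1
Sum = 5121

5121


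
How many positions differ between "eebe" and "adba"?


Comparing "eebe" and "adba" position by position:
  Position 0: 'e' vs 'a' => DIFFER
  Position 1: 'e' vs 'd' => DIFFER
  Position 2: 'b' vs 'b' => same
  Position 3: 'e' vs 'a' => DIFFER
Positions that differ: 3

3


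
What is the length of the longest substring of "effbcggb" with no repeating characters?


Input: "effbcggb"
Sliding window (track last position of each char):
  Position 0 ('e'): window [0,0] length 1 -- new best
  Position 1 ('f'): window [0,1] length 2 -- new best
  Position 2 ('f'): repeat (last at 1), move window start to 2
  Position 2 ('f'): window [2,2] length 1
  Position 3 ('b'): window [2,3] length 2
  Position 4 ('c'): window [2,4] length 3 -- new best
  Position 5 ('g'): window [2,5] length 4 -- new best
  Position 6 ('g'): repeat (last at 5), move window start to 6
  Position 6 ('g'): window [6,6] length 1
  Position 7 ('b'): window [6,7] length 2
Longest substring with no repeats: "fbcg" with length 4

4


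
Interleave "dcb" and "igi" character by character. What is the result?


Interleaving "dcb" and "igi":
  Position 0: 'd' from first, 'i' from second => "di"
  Position 1: 'c' from first, 'g' from second => "cg"
  Position 2: 'b' from first, 'i' from second => "bi"
Result: dicgbi

dicgbi


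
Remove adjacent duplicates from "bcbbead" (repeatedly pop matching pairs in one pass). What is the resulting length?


Input: bcbbead
Stack-based adjacent duplicate removal:
  Read 'b': push. Stack: b
  Read 'c': push. Stack: bc
  Read 'b': push. Stack: bcb
  Read 'b': matches stack top 'b' => pop. Stack: bc
  Read 'e': push. Stack: bce
  Read 'a': push. Stack: bcea
  Read 'd': push. Stack: bcead
Final stack: "bcead" (length 5)

5


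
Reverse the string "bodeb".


Input: bodeb
Reading characters right to left:
  Position 4: 'b'
  Position 3: 'e'
  Position 2: 'd'
  Position 1: 'o'
  Position 0: 'b'
Reversed: bedob

bedob


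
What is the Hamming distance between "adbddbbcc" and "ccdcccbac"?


Comparing "adbddbbcc" and "ccdcccbac" position by position:
  Position 0: 'a' vs 'c' => differ
  Position 1: 'd' vs 'c' => differ
  Position 2: 'b' vs 'd' => differ
  Position 3: 'd' vs 'c' => differ
  Position 4: 'd' vs 'c' => differ
  Position 5: 'b' vs 'c' => differ
  Position 6: 'b' vs 'b' => same
  Position 7: 'c' vs 'a' => differ
  Position 8: 'c' vs 'c' => same
Total differences (Hamming distance): 7

7


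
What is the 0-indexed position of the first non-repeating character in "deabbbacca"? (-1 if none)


Input: deabbbacca
Character frequencies:
  'a': 3
  'b': 3
  'c': 2
  'd': 1
  'e': 1
Scanning left to right for freq == 1:
  Position 0 ('d'): unique! => answer = 0

0


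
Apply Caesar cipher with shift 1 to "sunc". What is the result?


Caesar cipher: shift "sunc" by 1
  's' (pos 18) + 1 = pos 19 = 't'
  'u' (pos 20) + 1 = pos 21 = 'v'
  'n' (pos 13) + 1 = pos 14 = 'o'
  'c' (pos 2) + 1 = pos 3 = 'd'
Result: tvod

tvod


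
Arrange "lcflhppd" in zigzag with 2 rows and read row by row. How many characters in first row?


Zigzag "lcflhppd" into 2 rows:
Placing characters:
  'l' => row 0
  'c' => row 1
  'f' => row 0
  'l' => row 1
  'h' => row 0
  'p' => row 1
  'p' => row 0
  'd' => row 1
Rows:
  Row 0: "lfhp"
  Row 1: "clpd"
First row length: 4

4


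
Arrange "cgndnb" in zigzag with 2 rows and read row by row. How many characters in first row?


Zigzag "cgndnb" into 2 rows:
Placing characters:
  'c' => row 0
  'g' => row 1
  'n' => row 0
  'd' => row 1
  'n' => row 0
  'b' => row 1
Rows:
  Row 0: "cnn"
  Row 1: "gdb"
First row length: 3

3


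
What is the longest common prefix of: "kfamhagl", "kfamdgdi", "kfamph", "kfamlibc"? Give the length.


Words: kfamhagl, kfamdgdi, kfamph, kfamlibc
  Position 0: all 'k' => match
  Position 1: all 'f' => match
  Position 2: all 'a' => match
  Position 3: all 'm' => match
  Position 4: ('h', 'd', 'p', 'l') => mismatch, stop
LCP = "kfam" (length 4)

4


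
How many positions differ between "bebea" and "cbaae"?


Comparing "bebea" and "cbaae" position by position:
  Position 0: 'b' vs 'c' => DIFFER
  Position 1: 'e' vs 'b' => DIFFER
  Position 2: 'b' vs 'a' => DIFFER
  Position 3: 'e' vs 'a' => DIFFER
  Position 4: 'a' vs 'e' => DIFFER
Positions that differ: 5

5


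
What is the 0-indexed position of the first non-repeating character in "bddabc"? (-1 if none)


Input: bddabc
Character frequencies:
  'a': 1
  'b': 2
  'c': 1
  'd': 2
Scanning left to right for freq == 1:
  Position 0 ('b'): freq=2, skip
  Position 1 ('d'): freq=2, skip
  Position 2 ('d'): freq=2, skip
  Position 3 ('a'): unique! => answer = 3

3


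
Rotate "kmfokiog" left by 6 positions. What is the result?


Input: "kmfokiog", rotate left by 6
First 6 characters: "kmfoki"
Remaining characters: "og"
Concatenate remaining + first: "og" + "kmfoki" = "ogkmfoki"

ogkmfoki


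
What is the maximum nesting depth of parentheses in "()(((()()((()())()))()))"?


Input: "()(((()()((()())()))()))"
Tracking depth:
  Position 0 '(': depth becomes 1
  Position 1 ')': depth becomes 0
  Position 2 '(': depth becomes 1
  Position 3 '(': depth becomes 2
  Position 4 '(': depth becomes 3
  Position 5 '(': depth becomes 4
  Position 6 ')': depth becomes 3
  Position 7 '(': depth becomes 4
  Position 8 ')': depth becomes 3
  Position 9 '(': depth becomes 4
  Position 10 '(': depth becomes 5
  Position 11 '(': depth becomes 6
  Position 12 ')': depth becomes 5
  Position 13 '(': depth becomes 6
  Position 14 ')': depth becomes 5
  Position 15 ')': depth becomes 4
  Position 16 '(': depth becomes 5
  Position 17 ')': depth becomes 4
  Position 18 ')': depth becomes 3
  Position 19 ')': depth becomes 2
  Position 20 '(': depth becomes 3
  Position 21 ')': depth becomes 2
  Position 22 ')': depth becomes 1
  Position 23 ')': depth becomes 0
Maximum depth reached: 6

6


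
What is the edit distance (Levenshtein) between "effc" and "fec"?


Computing edit distance: "effc" -> "fec"
DP table:
           f    e    c
      0    1    2    3
  e   1    1    1    2
  f   2    1    2    2
  f   3    2    2    3
  c   4    3    3    2
Edit distance = dp[4][3] = 2

2


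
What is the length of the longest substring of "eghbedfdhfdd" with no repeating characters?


Input: "eghbedfdhfdd"
Sliding window (track last position of each char):
  Position 0 ('e'): window [0,0] length 1 -- new best
  Position 1 ('g'): window [0,1] length 2 -- new best
  Position 2 ('h'): window [0,2] length 3 -- new best
  Position 3 ('b'): window [0,3] length 4 -- new best
  Position 4 ('e'): repeat (last at 0), move window start to 1
  Position 4 ('e'): window [1,4] length 4
  Position 5 ('d'): window [1,5] length 5 -- new best
  Position 6 ('f'): window [1,6] length 6 -- new best
  Position 7 ('d'): repeat (last at 5), move window start to 6
  Position 7 ('d'): window [6,7] length 2
  Position 8 ('h'): window [6,8] length 3
  Position 9 ('f'): repeat (last at 6), move window start to 7
  Position 9 ('f'): window [7,9] length 3
  Position 10 ('d'): repeat (last at 7), move window start to 8
  Position 10 ('d'): window [8,10] length 3
  Position 11 ('d'): repeat (last at 10), move window start to 11
  Position 11 ('d'): window [11,11] length 1
Longest substring with no repeats: "ghbedf" with length 6

6


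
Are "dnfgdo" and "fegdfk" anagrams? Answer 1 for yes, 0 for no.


Strings: "dnfgdo", "fegdfk"
Sorted first:  ddfgno
Sorted second: deffgk
Differ at position 1: 'd' vs 'e' => not anagrams

0


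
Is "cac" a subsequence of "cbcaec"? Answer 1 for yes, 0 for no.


Check if "cac" is a subsequence of "cbcaec"
Greedy scan:
  Position 0 ('c'): matches sub[0] = 'c'
  Position 1 ('b'): no match needed
  Position 2 ('c'): no match needed
  Position 3 ('a'): matches sub[1] = 'a'
  Position 4 ('e'): no match needed
  Position 5 ('c'): matches sub[2] = 'c'
All 3 characters matched => is a subsequence

1


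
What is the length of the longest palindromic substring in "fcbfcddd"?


Input: "fcbfcddd"
Checking substrings for palindromes:
  [5:8] "ddd" (len 3) => palindrome
  [5:7] "dd" (len 2) => palindrome
  [6:8] "dd" (len 2) => palindrome
Longest palindromic substring: "ddd" with length 3

3


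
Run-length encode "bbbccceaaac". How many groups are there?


Input: bbbccceaaac
Scanning for consecutive runs:
  Group 1: 'b' x 3 (positions 0-2)
  Group 2: 'c' x 3 (positions 3-5)
  Group 3: 'e' x 1 (positions 6-6)
  Group 4: 'a' x 3 (positions 7-9)
  Group 5: 'c' x 1 (positions 10-10)
Total groups: 5

5


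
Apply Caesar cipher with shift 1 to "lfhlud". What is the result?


Caesar cipher: shift "lfhlud" by 1
  'l' (pos 11) + 1 = pos 12 = 'm'
  'f' (pos 5) + 1 = pos 6 = 'g'
  'h' (pos 7) + 1 = pos 8 = 'i'
  'l' (pos 11) + 1 = pos 12 = 'm'
  'u' (pos 20) + 1 = pos 21 = 'v'
  'd' (pos 3) + 1 = pos 4 = 'e'
Result: mgimve

mgimve


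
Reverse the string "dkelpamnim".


Input: dkelpamnim
Reading characters right to left:
  Position 9: 'm'
  Position 8: 'i'
  Position 7: 'n'
  Position 6: 'm'
  Position 5: 'a'
  Position 4: 'p'
  Position 3: 'l'
  Position 2: 'e'
  Position 1: 'k'
  Position 0: 'd'
Reversed: minmaplekd

minmaplekd


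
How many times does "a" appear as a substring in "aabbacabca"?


Searching for "a" in "aabbacabca"
Scanning each position:
  Position 0: "a" => MATCH
  Position 1: "a" => MATCH
  Position 2: "b" => no
  Position 3: "b" => no
  Position 4: "a" => MATCH
  Position 5: "c" => no
  Position 6: "a" => MATCH
  Position 7: "b" => no
  Position 8: "c" => no
  Position 9: "a" => MATCH
Total occurrences: 5

5


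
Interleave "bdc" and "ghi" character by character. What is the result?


Interleaving "bdc" and "ghi":
  Position 0: 'b' from first, 'g' from second => "bg"
  Position 1: 'd' from first, 'h' from second => "dh"
  Position 2: 'c' from first, 'i' from second => "ci"
Result: bgdhci

bgdhci


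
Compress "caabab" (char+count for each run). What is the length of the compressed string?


Input: caabab
Runs:
  'c' x 1 => "c1"
  'a' x 2 => "a2"
  'b' x 1 => "b1"
  'a' x 1 => "a1"
  'b' x 1 => "b1"
Compressed: "c1a2b1a1b1"
Compressed length: 10

10


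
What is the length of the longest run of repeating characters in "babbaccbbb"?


Input: "babbaccbbb"
Scanning for longest run:
  Position 1 ('a'): new char, reset run to 1
  Position 2 ('b'): new char, reset run to 1
  Position 3 ('b'): continues run of 'b', length=2
  Position 4 ('a'): new char, reset run to 1
  Position 5 ('c'): new char, reset run to 1
  Position 6 ('c'): continues run of 'c', length=2
  Position 7 ('b'): new char, reset run to 1
  Position 8 ('b'): continues run of 'b', length=2
  Position 9 ('b'): continues run of 'b', length=3
Longest run: 'b' with length 3

3


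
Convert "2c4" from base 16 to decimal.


Input: "2c4" in base 16
Positional expansion:
  Digit '2' (value 2) x 16^2 = 512
  Digit 'c' (value 12) x 16^1 = 192
  Digit '4' (value 4) x 16^0 = 4
Sum = 708

708


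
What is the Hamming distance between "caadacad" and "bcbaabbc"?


Comparing "caadacad" and "bcbaabbc" position by position:
  Position 0: 'c' vs 'b' => differ
  Position 1: 'a' vs 'c' => differ
  Position 2: 'a' vs 'b' => differ
  Position 3: 'd' vs 'a' => differ
  Position 4: 'a' vs 'a' => same
  Position 5: 'c' vs 'b' => differ
  Position 6: 'a' vs 'b' => differ
  Position 7: 'd' vs 'c' => differ
Total differences (Hamming distance): 7

7


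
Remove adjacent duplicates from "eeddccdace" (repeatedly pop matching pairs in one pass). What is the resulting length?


Input: eeddccdace
Stack-based adjacent duplicate removal:
  Read 'e': push. Stack: e
  Read 'e': matches stack top 'e' => pop. Stack: (empty)
  Read 'd': push. Stack: d
  Read 'd': matches stack top 'd' => pop. Stack: (empty)
  Read 'c': push. Stack: c
  Read 'c': matches stack top 'c' => pop. Stack: (empty)
  Read 'd': push. Stack: d
  Read 'a': push. Stack: da
  Read 'c': push. Stack: dac
  Read 'e': push. Stack: dace
Final stack: "dace" (length 4)

4


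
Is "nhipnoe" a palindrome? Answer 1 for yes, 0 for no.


Input: nhipnoe
Reversed: eonpihn
  Compare pos 0 ('n') with pos 6 ('e'): MISMATCH
  Compare pos 1 ('h') with pos 5 ('o'): MISMATCH
  Compare pos 2 ('i') with pos 4 ('n'): MISMATCH
Result: not a palindrome

0


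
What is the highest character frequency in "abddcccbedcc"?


Input: abddcccbedcc
Character counts:
  'a': 1
  'b': 2
  'c': 5
  'd': 3
  'e': 1
Maximum frequency: 5

5


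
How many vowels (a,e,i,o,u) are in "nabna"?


Input: nabna
Checking each character:
  'n' at position 0: consonant
  'a' at position 1: vowel (running total: 1)
  'b' at position 2: consonant
  'n' at position 3: consonant
  'a' at position 4: vowel (running total: 2)
Total vowels: 2

2


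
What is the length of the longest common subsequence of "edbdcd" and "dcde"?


LCS of "edbdcd" and "dcde"
DP table:
           d    c    d    e
      0    0    0    0    0
  e   0    0    0    0    1
  d   0    1    1    1    1
  b   0    1    1    1    1
  d   0    1    1    2    2
  c   0    1    2    2    2
  d   0    1    2    3    3
LCS length = dp[6][4] = 3

3


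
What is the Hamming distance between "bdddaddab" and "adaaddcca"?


Comparing "bdddaddab" and "adaaddcca" position by position:
  Position 0: 'b' vs 'a' => differ
  Position 1: 'd' vs 'd' => same
  Position 2: 'd' vs 'a' => differ
  Position 3: 'd' vs 'a' => differ
  Position 4: 'a' vs 'd' => differ
  Position 5: 'd' vs 'd' => same
  Position 6: 'd' vs 'c' => differ
  Position 7: 'a' vs 'c' => differ
  Position 8: 'b' vs 'a' => differ
Total differences (Hamming distance): 7

7


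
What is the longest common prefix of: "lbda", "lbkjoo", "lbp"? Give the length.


Words: lbda, lbkjoo, lbp
  Position 0: all 'l' => match
  Position 1: all 'b' => match
  Position 2: ('d', 'k', 'p') => mismatch, stop
LCP = "lb" (length 2)

2


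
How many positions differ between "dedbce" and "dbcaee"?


Comparing "dedbce" and "dbcaee" position by position:
  Position 0: 'd' vs 'd' => same
  Position 1: 'e' vs 'b' => DIFFER
  Position 2: 'd' vs 'c' => DIFFER
  Position 3: 'b' vs 'a' => DIFFER
  Position 4: 'c' vs 'e' => DIFFER
  Position 5: 'e' vs 'e' => same
Positions that differ: 4

4


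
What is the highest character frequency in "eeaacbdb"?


Input: eeaacbdb
Character counts:
  'a': 2
  'b': 2
  'c': 1
  'd': 1
  'e': 2
Maximum frequency: 2

2


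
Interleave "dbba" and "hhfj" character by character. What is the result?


Interleaving "dbba" and "hhfj":
  Position 0: 'd' from first, 'h' from second => "dh"
  Position 1: 'b' from first, 'h' from second => "bh"
  Position 2: 'b' from first, 'f' from second => "bf"
  Position 3: 'a' from first, 'j' from second => "aj"
Result: dhbhbfaj

dhbhbfaj


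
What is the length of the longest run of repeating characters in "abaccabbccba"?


Input: "abaccabbccba"
Scanning for longest run:
  Position 1 ('b'): new char, reset run to 1
  Position 2 ('a'): new char, reset run to 1
  Position 3 ('c'): new char, reset run to 1
  Position 4 ('c'): continues run of 'c', length=2
  Position 5 ('a'): new char, reset run to 1
  Position 6 ('b'): new char, reset run to 1
  Position 7 ('b'): continues run of 'b', length=2
  Position 8 ('c'): new char, reset run to 1
  Position 9 ('c'): continues run of 'c', length=2
  Position 10 ('b'): new char, reset run to 1
  Position 11 ('a'): new char, reset run to 1
Longest run: 'c' with length 2

2
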